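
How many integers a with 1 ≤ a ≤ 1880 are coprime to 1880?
The number of a ∈ {1, ..., 1880} with gcd(a, 1880) = 1 is by definition Euler's totient φ(1880). φ is multiplicative, with φ(p^e) = p^e − p^(e−1). Factorise 1880 = 2^3 · 5 · 47. Then
  φ(1880) = (2^3 − 2^2) · (5 − 1) · (47 − 1) = 4 · 4 · 46 = 736.
So there are 736 such integers.

Final answer: 736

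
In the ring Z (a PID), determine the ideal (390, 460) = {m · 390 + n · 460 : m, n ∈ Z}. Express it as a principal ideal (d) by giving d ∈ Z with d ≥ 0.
(390, 460) = (10); d = 10

In the PID Z, (a, b) is generated by gcd(a, b). Compute gcd(460, 390) with the extended Euclidean algorithm, tracking rows (r, s, t) with s·460 + t·390 = r:
  row A: (460, 1, 0)   [1·460 + 0·390 = 460]
  row B: (390, 0, 1)   [0·460 + 1·390 = 390]
  460 = 1·390 + 70   → row C = row A − 1·row B = (70, 1, −1)   [check: 1·460 − 1·390 = 70]
  390 = 5·70 + 40   → row D = row B − 5·row C = (40, −5, 6)   [check: −5·460 + 6·390 = 40]
  70 = 1·40 + 30   → row E = row C − 1·row D = (30, 6, −7)   [check: 6·460 − 7·390 = 30]
  40 = 1·30 + 10   → row F = row D − 1·row E = (10, −11, 13)   [check: −11·460 + 13·390 = 10]
  30 = 3·10 + 0   → remainder 0, stop. gcd = 10 (last nonzero row F).
So gcd(390, 460) = 10, with Bézout identity −11·460 + 13·390 = 10. Containment (⊇): the Bézout identity exhibits 10 as an element of (390, 460), giving (10) ⊆ (390, 460). Containment (⊆): since 10 | 390 and 10 | 460 (390 = 10·39, 460 = 10·46), every Z-linear combination of 390 and 460 is divisible by 10, so (390, 460) ⊆ (10). Therefore (390, 460) = (10), d = 10.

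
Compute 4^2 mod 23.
16

Use repeated squaring. Binary(2) = 10. Walk through the bits of the exponent 2 left-to-right: at each bit after the leading one, square the running value, then multiply by 4 if the bit is 1 (always reducing mod 23):
  bit 1 = 1 (leading): start with 4.
  bit 2 = 0: square 4^2 = 16 (mod 23).
Final value: 4^2 ≡ 16 (mod 23).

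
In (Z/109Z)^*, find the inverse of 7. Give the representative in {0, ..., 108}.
Apply the extended Euclidean algorithm to (109, 7), tracking rows (r, s, t) with s·109 + t·7 = r. Each division r_prev = q·r_cur + r_new produces the new row as (previous row) − q·(current row):
  row A: (109, 1, 0)   [1·109 + 0·7 = 109]
  row B: (7, 0, 1)   [0·109 + 1·7 = 7]
  109 = 15·7 + 4   → row C = row A − 15·row B = (4, 1, −15)   [check: 1·109 − 15·7 = 4]
  7 = 1·4 + 3   → row D = row B − 1·row C = (3, −1, 16)   [check: −1·109 + 16·7 = 3]
  4 = 1·3 + 1   → row E = row C − 1·row D = (1, 2, −31)   [check: 2·109 − 31·7 = 1]
  3 = 3·1 + 0   → remainder 0, stop. gcd = 1 (last nonzero row E).
The gcd is 1, so 7 is invertible mod 109. The last nonzero row gives 2·109 − 31·7 = 1, so t = −31. So 7^(−1) ≡ −31 ≡ 78 (mod 109). Verify: 7 · 78 = 546 ≡ 1 (mod 109). ✓

Final answer: 7^(−1) ≡ 78 (mod 109)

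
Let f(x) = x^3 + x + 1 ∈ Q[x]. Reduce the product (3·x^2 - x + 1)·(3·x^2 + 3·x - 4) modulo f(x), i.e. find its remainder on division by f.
a · b ≡ -21·x^2 - 8·x - 10 (mod f(x))

First multiply in Q[x] without reducing: a · b = 9·x^4 + 6·x^3 - 12·x^2 + 7·x - 4. Now divide by f(x) = x^3 + x + 1, eliminating the leading term at each step:
  leading term 9·x^4: subtract (9·x)·f(x) = 9·x^4 + 9·x^2 + 9·x, leaving 6·x^3 - 21·x^2 - 2·x - 4
  leading term 6·x^3: subtract (6)·f(x) = 6·x^3 + 6·x + 6, leaving -21·x^2 - 8·x - 10
The degree is now < 3, so this is the remainder. Hence a · b ≡ -21·x^2 - 8·x - 10 in Q[x]/(f).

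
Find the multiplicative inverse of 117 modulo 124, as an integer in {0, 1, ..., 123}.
117^(−1) ≡ 53 (mod 124)

Apply the extended Euclidean algorithm to (124, 117), tracking rows (r, s, t) with s·124 + t·117 = r. Each division r_prev = q·r_cur + r_new produces the new row as (previous row) − q·(current row):
  row A: (124, 1, 0)   [1·124 + 0·117 = 124]
  row B: (117, 0, 1)   [0·124 + 1·117 = 117]
  124 = 1·117 + 7   → row C = row A − 1·row B = (7, 1, −1)   [check: 1·124 − 1·117 = 7]
  117 = 16·7 + 5   → row D = row B − 16·row C = (5, −16, 17)   [check: −16·124 + 17·117 = 5]
  7 = 1·5 + 2   → row E = row C − 1·row D = (2, 17, −18)   [check: 17·124 − 18·117 = 2]
  5 = 2·2 + 1   → row F = row D − 2·row E = (1, −50, 53)   [check: −50·124 + 53·117 = 1]
  2 = 2·1 + 0   → remainder 0, stop. gcd = 1 (last nonzero row F).
The gcd is 1, so 117 is invertible mod 124. The last nonzero row gives −50·124 + 53·117 = 1, so t = 53. So 117^(−1) ≡ 53 (mod 124). Verify: 117 · 53 = 6201 ≡ 1 (mod 124). ✓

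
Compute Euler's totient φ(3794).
φ is multiplicative, with φ(p^e) = p^e − p^(e−1). Factorise 3794 = 2 · 7 · 271. Then
  φ(3794) = (2 − 1) · (7 − 1) · (271 − 1) = 1 · 6 · 270 = 1620.

Final answer: φ(3794) = 1620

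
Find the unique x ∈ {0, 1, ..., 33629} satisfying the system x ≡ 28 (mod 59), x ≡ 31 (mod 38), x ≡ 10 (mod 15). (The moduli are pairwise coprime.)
x ≡ 32065 (mod 33630); the representative in [0, 33630) is 32065

The moduli 59, 38, 15 are pairwise coprime, so by the CRT there is a unique solution mod 59·38·15 = 33630.
Solve by successive substitution. Start with x ≡ 28 (mod 59).
  Combine with x ≡ 31 (mod 38): write x = 28 + 59·t and require 28 + 59·t ≡ 31 (mod 38), i.e. 59·t ≡ 31 − 28 ≡ 3 (mod 38). Since 59^(−1) ≡ 29 (mod 38) (59 ≡ 21 (mod 38)), t ≡ 29·3 ≡ 11 (mod 38). So x ≡ 28 + 59·11 = 677 (mod 2242).
  Combine with x ≡ 10 (mod 15): write x = 677 + 2242·t and require 677 + 2242·t ≡ 10 (mod 15), i.e. 2242·t ≡ 10 − 677 ≡ 8 (mod 15). Since 2242^(−1) ≡ 13 (mod 15) (2242 ≡ 7 (mod 15)), t ≡ 13·8 ≡ 14 (mod 15). So x ≡ 677 + 2242·14 = 32065 (mod 33630).
Unique solution in [0, 33630): x = 32065.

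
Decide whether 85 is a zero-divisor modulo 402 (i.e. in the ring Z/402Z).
gcd(85, 402) = 1, so 85 is a unit in Z/402Z (it has a multiplicative inverse). A unit cannot be a zero-divisor: if 85·b ≡ 0 then multiplying both sides by 85^(−1) gives b ≡ 0. So 85 is not a zero-divisor.

Final answer: NO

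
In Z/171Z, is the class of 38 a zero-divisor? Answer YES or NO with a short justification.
gcd(38, 171) = 19 > 1, so 38 is not a unit in Z/171Z. In Z/nZ every nonzero non-unit is a zero-divisor: explicitly, take b = 171/gcd = 9 ≠ 0 (mod 171); then 38·9 = 342 = 2·171, i.e. 38·9 ≡ 0 (mod 171). So 38 is a zero-divisor.

Final answer: YES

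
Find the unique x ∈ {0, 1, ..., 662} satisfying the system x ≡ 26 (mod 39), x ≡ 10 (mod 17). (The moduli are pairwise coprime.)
x ≡ 299 (mod 663); the representative in [0, 663) is 299

The moduli 39, 17 are pairwise coprime, so by the CRT there is a unique solution mod 39·17 = 663.
Solve by successive substitution. Start with x ≡ 26 (mod 39).
  Combine with x ≡ 10 (mod 17): write x = 26 + 39·t and require 26 + 39·t ≡ 10 (mod 17), i.e. 39·t ≡ 10 − 26 ≡ 1 (mod 17). Since 39^(−1) ≡ 7 (mod 17) (39 ≡ 5 (mod 17)), t ≡ 7·1 ≡ 7 (mod 17). So x ≡ 26 + 39·7 = 299 (mod 663).
Unique solution in [0, 663): x = 299.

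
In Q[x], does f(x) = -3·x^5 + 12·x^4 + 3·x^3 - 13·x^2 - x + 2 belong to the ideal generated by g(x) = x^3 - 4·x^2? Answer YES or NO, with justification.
In Q[x] the ideal (g) consists of all multiples of g, so f ∈ (g) iff g | f, i.e. iff the remainder of f on division by g is 0. Divide f by g (g is monic, so eliminate the leading term of the running remainder at each step):
  leading term -3·x^5: subtract (-3·x^2)·g(x) = -3·x^5 + 12·x^4, leaving 3·x^3 - 13·x^2 - x + 2
  leading term 3·x^3: subtract (3)·g(x) = 3·x^3 - 12·x^2, leaving -x^2 - x + 2
The remainder r(x) = -x^2 - x + 2 ≠ 0 (and deg r < deg g), so g ∤ f, i.e. f ∉ (g).

Final answer: NO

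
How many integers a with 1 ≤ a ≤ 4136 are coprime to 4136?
The number of a ∈ {1, ..., 4136} with gcd(a, 4136) = 1 is by definition Euler's totient φ(4136). φ is multiplicative, with φ(p^e) = p^e − p^(e−1). Factorise 4136 = 2^3 · 11 · 47. Then
  φ(4136) = (2^3 − 2^2) · (11 − 1) · (47 − 1) = 4 · 10 · 46 = 1840.
So there are 1840 such integers.

Final answer: 1840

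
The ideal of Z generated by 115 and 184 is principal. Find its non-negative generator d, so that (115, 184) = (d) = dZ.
In the PID Z, (a, b) is generated by gcd(a, b). Compute gcd(184, 115) with the extended Euclidean algorithm, tracking rows (r, s, t) with s·184 + t·115 = r:
  row A: (184, 1, 0)   [1·184 + 0·115 = 184]
  row B: (115, 0, 1)   [0·184 + 1·115 = 115]
  184 = 1·115 + 69   → row C = row A − 1·row B = (69, 1, −1)   [check: 1·184 − 1·115 = 69]
  115 = 1·69 + 46   → row D = row B − 1·row C = (46, −1, 2)   [check: −1·184 + 2·115 = 46]
  69 = 1·46 + 23   → row E = row C − 1·row D = (23, 2, −3)   [check: 2·184 − 3·115 = 23]
  46 = 2·23 + 0   → remainder 0, stop. gcd = 23 (last nonzero row E).
So gcd(115, 184) = 23, with Bézout identity 2·184 − 3·115 = 23. Containment (⊇): the Bézout identity exhibits 23 as an element of (115, 184), giving (23) ⊆ (115, 184). Containment (⊆): since 23 | 115 and 23 | 184 (115 = 23·5, 184 = 23·8), every Z-linear combination of 115 and 184 is divisible by 23, so (115, 184) ⊆ (23). Therefore (115, 184) = (23), d = 23.

Final answer: (115, 184) = (23); d = 23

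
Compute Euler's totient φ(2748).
φ is multiplicative, with φ(p^e) = p^e − p^(e−1). Factorise 2748 = 2^2 · 3 · 229. Then
  φ(2748) = (2^2 − 2^1) · (3 − 1) · (229 − 1) = 2 · 2 · 228 = 912.

Final answer: φ(2748) = 912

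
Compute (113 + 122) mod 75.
10

Reduce the summands first: 113 ≡ 38, 122 ≡ 47 (mod 75), so 113 + 122 ≡ 38 + 47 (mod 75). 38 + 47 = 85; 85 = 1·75 + 10, so (113 + 122) mod 75 = 10.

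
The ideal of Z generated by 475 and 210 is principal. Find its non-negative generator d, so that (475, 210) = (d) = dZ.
In the PID Z, (a, b) is generated by gcd(a, b). Compute gcd(475, 210) with the extended Euclidean algorithm, tracking rows (r, s, t) with s·475 + t·210 = r:
  row A: (475, 1, 0)   [1·475 + 0·210 = 475]
  row B: (210, 0, 1)   [0·475 + 1·210 = 210]
  475 = 2·210 + 55   → row C = row A − 2·row B = (55, 1, −2)   [check: 1·475 − 2·210 = 55]
  210 = 3·55 + 45   → row D = row B − 3·row C = (45, −3, 7)   [check: −3·475 + 7·210 = 45]
  55 = 1·45 + 10   → row E = row C − 1·row D = (10, 4, −9)   [check: 4·475 − 9·210 = 10]
  45 = 4·10 + 5   → row F = row D − 4·row E = (5, −19, 43)   [check: −19·475 + 43·210 = 5]
  10 = 2·5 + 0   → remainder 0, stop. gcd = 5 (last nonzero row F).
So gcd(475, 210) = 5, with Bézout identity −19·475 + 43·210 = 5. Containment (⊇): the Bézout identity exhibits 5 as an element of (475, 210), giving (5) ⊆ (475, 210). Containment (⊆): since 5 | 475 and 5 | 210 (475 = 5·95, 210 = 5·42), every Z-linear combination of 475 and 210 is divisible by 5, so (475, 210) ⊆ (5). Therefore (475, 210) = (5), d = 5.

Final answer: (475, 210) = (5); d = 5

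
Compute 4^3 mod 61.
Use repeated squaring. Binary(3) = 11. Walk through the bits of the exponent 3 left-to-right: at each bit after the leading one, square the running value, then multiply by 4 if the bit is 1 (always reducing mod 61):
  bit 1 = 1 (leading): start with 4.
  bit 2 = 1: square 4^2 = 16; bit is 1, so multiply 16·4 = 64 ≡ 3 (mod 61).
Final value: 4^3 ≡ 3 (mod 61).

Final answer: 3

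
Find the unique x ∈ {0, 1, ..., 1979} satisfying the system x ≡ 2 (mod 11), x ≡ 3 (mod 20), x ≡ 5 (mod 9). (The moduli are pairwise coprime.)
The moduli 11, 20, 9 are pairwise coprime, so by the CRT there is a unique solution mod 11·20·9 = 1980.
Solve by successive substitution. Start with x ≡ 2 (mod 11).
  Combine with x ≡ 3 (mod 20): write x = 2 + 11·t and require 2 + 11·t ≡ 3 (mod 20), i.e. 11·t ≡ 3 − 2 ≡ 1 (mod 20). Since 11^(−1) ≡ 11 (mod 20), t ≡ 11·1 ≡ 11 (mod 20). So x ≡ 2 + 11·11 = 123 (mod 220).
  Combine with x ≡ 5 (mod 9): write x = 123 + 220·t and require 123 + 220·t ≡ 5 (mod 9), i.e. 220·t ≡ 5 − 123 ≡ 8 (mod 9). Since 220^(−1) ≡ 7 (mod 9) (220 ≡ 4 (mod 9)), t ≡ 7·8 ≡ 2 (mod 9). So x ≡ 123 + 220·2 = 563 (mod 1980).
Unique solution in [0, 1980): x = 563.

Final answer: x ≡ 563 (mod 1980); the representative in [0, 1980) is 563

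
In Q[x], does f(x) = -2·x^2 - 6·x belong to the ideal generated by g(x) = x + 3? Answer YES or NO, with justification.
YES

In Q[x] the ideal (g) consists of all multiples of g, so f ∈ (g) iff g | f, i.e. iff the remainder of f on division by g is 0. Divide f by g (g is monic, so eliminate the leading term of the running remainder at each step):
  leading term -2·x^2: subtract (-2·x)·g(x) = -2·x^2 - 6·x, leaving 0
The remainder is 0, so f(x) = g(x) · h(x) with h(x) = -2·x. Hence g | f, i.e. f ∈ (g).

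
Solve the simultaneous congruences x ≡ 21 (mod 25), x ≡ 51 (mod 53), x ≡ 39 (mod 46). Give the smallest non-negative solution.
The moduli 25, 53, 46 are pairwise coprime, so by the CRT there is a unique solution mod 25·53·46 = 60950.
Solve by successive substitution. Start with x ≡ 21 (mod 25).
  Combine with x ≡ 51 (mod 53): write x = 21 + 25·t and require 21 + 25·t ≡ 51 (mod 53), i.e. 25·t ≡ 51 − 21 ≡ 30 (mod 53). Since 25^(−1) ≡ 17 (mod 53), t ≡ 17·30 ≡ 33 (mod 53). So x ≡ 21 + 25·33 = 846 (mod 1325).
  Combine with x ≡ 39 (mod 46): write x = 846 + 1325·t and require 846 + 1325·t ≡ 39 (mod 46), i.e. 1325·t ≡ 39 − 846 ≡ 21 (mod 46). Since 1325^(−1) ≡ 5 (mod 46) (1325 ≡ 37 (mod 46)), t ≡ 5·21 ≡ 13 (mod 46). So x ≡ 846 + 1325·13 = 18071 (mod 60950).
Unique solution in [0, 60950): x = 18071.

Final answer: x ≡ 18071 (mod 60950); the representative in [0, 60950) is 18071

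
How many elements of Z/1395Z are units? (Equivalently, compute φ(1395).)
An element a ∈ Z/1395Z is a unit iff gcd(a, 1395) = 1, so the number of units is φ(1395). φ is multiplicative, with φ(p^e) = p^e − p^(e−1). Factorise 1395 = 3^2 · 5 · 31. Then
  φ(1395) = (3^2 − 3^1) · (5 − 1) · (31 − 1) = 6 · 4 · 30 = 720.

Final answer: Z/1395Z has φ(1395) = 720 units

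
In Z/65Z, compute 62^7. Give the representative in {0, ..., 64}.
Use repeated squaring. Binary(7) = 111. Walk through the bits of the exponent 7 left-to-right: at each bit after the leading one, square the running value, then multiply by 62 if the bit is 1 (always reducing mod 65):
  bit 1 = 1 (leading): start with 62.
  bit 2 = 1: square 62^2 = 3844 ≡ 9; bit is 1, so multiply 9·62 = 558 ≡ 38 (mod 65).
  bit 3 = 1: square 38^2 = 1444 ≡ 14; bit is 1, so multiply 14·62 = 868 ≡ 23 (mod 65).
Final value: 62^7 ≡ 23 (mod 65).

Final answer: 23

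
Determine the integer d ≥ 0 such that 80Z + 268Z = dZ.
(80, 268) = (4); d = 4

In the PID Z, (a, b) is generated by gcd(a, b). Compute gcd(268, 80) with the extended Euclidean algorithm, tracking rows (r, s, t) with s·268 + t·80 = r:
  row A: (268, 1, 0)   [1·268 + 0·80 = 268]
  row B: (80, 0, 1)   [0·268 + 1·80 = 80]
  268 = 3·80 + 28   → row C = row A − 3·row B = (28, 1, −3)   [check: 1·268 − 3·80 = 28]
  80 = 2·28 + 24   → row D = row B − 2·row C = (24, −2, 7)   [check: −2·268 + 7·80 = 24]
  28 = 1·24 + 4   → row E = row C − 1·row D = (4, 3, −10)   [check: 3·268 − 10·80 = 4]
  24 = 6·4 + 0   → remainder 0, stop. gcd = 4 (last nonzero row E).
So gcd(80, 268) = 4, with Bézout identity 3·268 − 10·80 = 4. Containment (⊇): the Bézout identity exhibits 4 as an element of (80, 268), giving (4) ⊆ (80, 268). Containment (⊆): since 4 | 80 and 4 | 268 (80 = 4·20, 268 = 4·67), every Z-linear combination of 80 and 268 is divisible by 4, so (80, 268) ⊆ (4). Therefore (80, 268) = (4), d = 4.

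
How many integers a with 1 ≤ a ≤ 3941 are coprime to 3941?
The number of a ∈ {1, ..., 3941} with gcd(a, 3941) = 1 is by definition Euler's totient φ(3941). φ is multiplicative, with φ(p^e) = p^e − p^(e−1). Factorise 3941 = 7 · 563. Then
  φ(3941) = (7 − 1) · (563 − 1) = 6 · 562 = 3372.
So there are 3372 such integers.

Final answer: 3372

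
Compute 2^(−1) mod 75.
Apply the extended Euclidean algorithm to (75, 2), tracking rows (r, s, t) with s·75 + t·2 = r. Each division r_prev = q·r_cur + r_new produces the new row as (previous row) − q·(current row):
  row A: (75, 1, 0)   [1·75 + 0·2 = 75]
  row B: (2, 0, 1)   [0·75 + 1·2 = 2]
  75 = 37·2 + 1   → row C = row A − 37·row B = (1, 1, −37)   [check: 1·75 − 37·2 = 1]
  2 = 2·1 + 0   → remainder 0, stop. gcd = 1 (last nonzero row C).
The gcd is 1, so 2 is invertible mod 75. The last nonzero row gives 1·75 − 37·2 = 1, so t = −37. So 2^(−1) ≡ −37 ≡ 38 (mod 75). Verify: 2 · 38 = 76 ≡ 1 (mod 75). ✓

Final answer: 2^(−1) ≡ 38 (mod 75)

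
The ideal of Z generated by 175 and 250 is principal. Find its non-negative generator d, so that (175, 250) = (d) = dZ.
In the PID Z, (a, b) is generated by gcd(a, b). Compute gcd(250, 175) with the extended Euclidean algorithm, tracking rows (r, s, t) with s·250 + t·175 = r:
  row A: (250, 1, 0)   [1·250 + 0·175 = 250]
  row B: (175, 0, 1)   [0·250 + 1·175 = 175]
  250 = 1·175 + 75   → row C = row A − 1·row B = (75, 1, −1)   [check: 1·250 − 1·175 = 75]
  175 = 2·75 + 25   → row D = row B − 2·row C = (25, −2, 3)   [check: −2·250 + 3·175 = 25]
  75 = 3·25 + 0   → remainder 0, stop. gcd = 25 (last nonzero row D).
So gcd(175, 250) = 25, with Bézout identity −2·250 + 3·175 = 25. Containment (⊇): the Bézout identity exhibits 25 as an element of (175, 250), giving (25) ⊆ (175, 250). Containment (⊆): since 25 | 175 and 25 | 250 (175 = 25·7, 250 = 25·10), every Z-linear combination of 175 and 250 is divisible by 25, so (175, 250) ⊆ (25). Therefore (175, 250) = (25), d = 25.

Final answer: (175, 250) = (25); d = 25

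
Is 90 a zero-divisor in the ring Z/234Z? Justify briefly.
gcd(90, 234) = 18 > 1, so 90 is not a unit in Z/234Z. In Z/nZ every nonzero non-unit is a zero-divisor: explicitly, take b = 234/gcd = 13 ≠ 0 (mod 234); then 90·13 = 1170 = 5·234, i.e. 90·13 ≡ 0 (mod 234). So 90 is a zero-divisor.

Final answer: YES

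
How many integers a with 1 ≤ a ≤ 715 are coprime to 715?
The number of a ∈ {1, ..., 715} with gcd(a, 715) = 1 is by definition Euler's totient φ(715). φ is multiplicative, with φ(p^e) = p^e − p^(e−1). Factorise 715 = 5 · 11 · 13. Then
  φ(715) = (5 − 1) · (11 − 1) · (13 − 1) = 4 · 10 · 12 = 480.
So there are 480 such integers.

Final answer: 480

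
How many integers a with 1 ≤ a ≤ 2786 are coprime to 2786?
The number of a ∈ {1, ..., 2786} with gcd(a, 2786) = 1 is by definition Euler's totient φ(2786). φ is multiplicative, with φ(p^e) = p^e − p^(e−1). Factorise 2786 = 2 · 7 · 199. Then
  φ(2786) = (2 − 1) · (7 − 1) · (199 − 1) = 1 · 6 · 198 = 1188.
So there are 1188 such integers.

Final answer: 1188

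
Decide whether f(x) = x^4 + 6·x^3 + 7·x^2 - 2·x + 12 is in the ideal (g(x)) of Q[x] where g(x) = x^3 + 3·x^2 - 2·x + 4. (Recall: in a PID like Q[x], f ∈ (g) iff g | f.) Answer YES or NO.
In Q[x] the ideal (g) consists of all multiples of g, so f ∈ (g) iff g | f, i.e. iff the remainder of f on division by g is 0. Divide f by g (g is monic, so eliminate the leading term of the running remainder at each step):
  leading term x^4: subtract (x)·g(x) = x^4 + 3·x^3 - 2·x^2 + 4·x, leaving 3·x^3 + 9·x^2 - 6·x + 12
  leading term 3·x^3: subtract (3)·g(x) = 3·x^3 + 9·x^2 - 6·x + 12, leaving 0
The remainder is 0, so f(x) = g(x) · h(x) with h(x) = x + 3. Hence g | f, i.e. f ∈ (g).

Final answer: YES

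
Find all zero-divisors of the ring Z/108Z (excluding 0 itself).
An element a ∈ Z/108Z (with a ≠ 0) is a zero-divisor iff gcd(a, 108) > 1 (because a is a unit precisely when gcd(a, n) = 1, and in Z/nZ every nonzero, non-unit element is a zero-divisor). Scan a = 1, ..., 107 and keep those with gcd(a, 108) > 1:
  gcd(2, 108) = 2, gcd(3, 108) = 3, gcd(4, 108) = 4, gcd(6, 108) = 6, gcd(8, 108) = 4, gcd(9, 108) = 9, gcd(10, 108) = 2, gcd(12, 108) = 12, gcd(14, 108) = 2, gcd(15, 108) = 3, gcd(16, 108) = 4, gcd(18, 108) = 18, gcd(20, 108) = 4, gcd(21, 108) = 3, gcd(22, 108) = 2, gcd(24, 108) = 12, gcd(26, 108) = 2, gcd(27, 108) = 27, gcd(28, 108) = 4, gcd(30, 108) = 6, gcd(32, 108) = 4, gcd(33, 108) = 3, gcd(34, 108) = 2, gcd(36, 108) = 36, gcd(38, 108) = 2, gcd(39, 108) = 3, gcd(40, 108) = 4, gcd(42, 108) = 6, gcd(44, 108) = 4, gcd(45, 108) = 9, gcd(46, 108) = 2, gcd(48, 108) = 12, gcd(50, 108) = 2, gcd(51, 108) = 3, gcd(52, 108) = 4, gcd(54, 108) = 54, gcd(56, 108) = 4, gcd(57, 108) = 3, gcd(58, 108) = 2, gcd(60, 108) = 12, gcd(62, 108) = 2, gcd(63, 108) = 9, gcd(64, 108) = 4, gcd(66, 108) = 6, gcd(68, 108) = 4, gcd(69, 108) = 3, gcd(70, 108) = 2, gcd(72, 108) = 36, gcd(74, 108) = 2, gcd(75, 108) = 3, gcd(76, 108) = 4, gcd(78, 108) = 6, gcd(80, 108) = 4, gcd(81, 108) = 27, gcd(82, 108) = 2, gcd(84, 108) = 12, gcd(86, 108) = 2, gcd(87, 108) = 3, gcd(88, 108) = 4, gcd(90, 108) = 18, gcd(92, 108) = 4, gcd(93, 108) = 3, gcd(94, 108) = 2, gcd(96, 108) = 12, gcd(98, 108) = 2, gcd(99, 108) = 9, gcd(100, 108) = 4, gcd(102, 108) = 6, gcd(104, 108) = 4, gcd(105, 108) = 3, gcd(106, 108) = 2.
All other a ∈ {1, ..., 107} have gcd(a, 108) = 1 and are units. So the nonzero zero-divisors are exactly the 71 values of a appearing in this scan.

Final answer: nonzero zero-divisors of Z/108Z = {2, 3, 4, 6, 8, 9, 10, 12, 14, 15, 16, 18, 20, 21, 22, 24, 26, 27, 28, 30, 32, 33, 34, 36, 38, 39, 40, 42, 44, 45, 46, 48, 50, 51, 52, 54, 56, 57, 58, 60, 62, 63, 64, 66, 68, 69, 70, 72, 74, 75, 76, 78, 80, 81, 82, 84, 86, 87, 88, 90, 92, 93, 94, 96, 98, 99, 100, 102, 104, 105, 106}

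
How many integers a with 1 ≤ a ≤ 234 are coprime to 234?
The number of a ∈ {1, ..., 234} with gcd(a, 234) = 1 is by definition Euler's totient φ(234). φ is multiplicative, with φ(p^e) = p^e − p^(e−1). Factorise 234 = 2 · 3^2 · 13. Then
  φ(234) = (2 − 1) · (3^2 − 3^1) · (13 − 1) = 1 · 6 · 12 = 72.
So there are 72 such integers.

Final answer: 72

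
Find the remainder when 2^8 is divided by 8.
Use repeated squaring. Binary(8) = 1000. Walk through the bits of the exponent 8 left-to-right: at each bit after the leading one, square the running value, then multiply by 2 if the bit is 1 (always reducing mod 8):
  bit 1 = 1 (leading): start with 2.
  bit 2 = 0: square 2^2 = 4 (mod 8).
  bit 3 = 0: square 4^2 = 16 ≡ 0 (mod 8).
  bit 4 = 0: square 0^2 = 0 (mod 8).
Final value: 2^8 ≡ 0 (mod 8).

Final answer: 0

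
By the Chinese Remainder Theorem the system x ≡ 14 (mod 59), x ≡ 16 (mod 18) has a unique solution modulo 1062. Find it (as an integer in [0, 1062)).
x ≡ 250 (mod 1062); the representative in [0, 1062) is 250

The moduli 59, 18 are pairwise coprime, so by the CRT there is a unique solution mod 59·18 = 1062.
Solve by successive substitution. Start with x ≡ 14 (mod 59).
  Combine with x ≡ 16 (mod 18): write x = 14 + 59·t and require 14 + 59·t ≡ 16 (mod 18), i.e. 59·t ≡ 16 − 14 ≡ 2 (mod 18). Since 59^(−1) ≡ 11 (mod 18) (59 ≡ 5 (mod 18)), t ≡ 11·2 ≡ 4 (mod 18). So x ≡ 14 + 59·4 = 250 (mod 1062).
Unique solution in [0, 1062): x = 250.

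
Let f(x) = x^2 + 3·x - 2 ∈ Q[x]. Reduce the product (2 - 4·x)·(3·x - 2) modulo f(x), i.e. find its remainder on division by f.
First multiply in Q[x] without reducing: a · b = -12·x^2 + 14·x - 4. Now divide by f(x) = x^2 + 3·x - 2, eliminating the leading term at each step:
  leading term -12·x^2: subtract (-12)·f(x) = -12·x^2 - 36·x + 24, leaving 50·x - 28
The degree is now < 2, so this is the remainder. Hence a · b ≡ 50·x - 28 in Q[x]/(f).

Final answer: a · b ≡ 50·x - 28 (mod f(x))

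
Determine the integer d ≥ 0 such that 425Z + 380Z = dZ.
(425, 380) = (5); d = 5

In the PID Z, (a, b) is generated by gcd(a, b). Compute gcd(425, 380) with the extended Euclidean algorithm, tracking rows (r, s, t) with s·425 + t·380 = r:
  row A: (425, 1, 0)   [1·425 + 0·380 = 425]
  row B: (380, 0, 1)   [0·425 + 1·380 = 380]
  425 = 1·380 + 45   → row C = row A − 1·row B = (45, 1, −1)   [check: 1·425 − 1·380 = 45]
  380 = 8·45 + 20   → row D = row B − 8·row C = (20, −8, 9)   [check: −8·425 + 9·380 = 20]
  45 = 2·20 + 5   → row E = row C − 2·row D = (5, 17, −19)   [check: 17·425 − 19·380 = 5]
  20 = 4·5 + 0   → remainder 0, stop. gcd = 5 (last nonzero row E).
So gcd(425, 380) = 5, with Bézout identity 17·425 − 19·380 = 5. Containment (⊇): the Bézout identity exhibits 5 as an element of (425, 380), giving (5) ⊆ (425, 380). Containment (⊆): since 5 | 425 and 5 | 380 (425 = 5·85, 380 = 5·76), every Z-linear combination of 425 and 380 is divisible by 5, so (425, 380) ⊆ (5). Therefore (425, 380) = (5), d = 5.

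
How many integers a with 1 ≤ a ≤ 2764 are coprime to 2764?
1380

The number of a ∈ {1, ..., 2764} with gcd(a, 2764) = 1 is by definition Euler's totient φ(2764). φ is multiplicative, with φ(p^e) = p^e − p^(e−1). Factorise 2764 = 2^2 · 691. Then
  φ(2764) = (2^2 − 2^1) · (691 − 1) = 2 · 690 = 1380.
So there are 1380 such integers.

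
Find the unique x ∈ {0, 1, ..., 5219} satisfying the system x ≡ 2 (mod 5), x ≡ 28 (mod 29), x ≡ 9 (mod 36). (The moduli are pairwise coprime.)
x ≡ 3537 (mod 5220); the representative in [0, 5220) is 3537

The moduli 5, 29, 36 are pairwise coprime, so by the CRT there is a unique solution mod 5·29·36 = 5220.
Solve by successive substitution. Start with x ≡ 2 (mod 5).
  Combine with x ≡ 28 (mod 29): write x = 2 + 5·t and require 2 + 5·t ≡ 28 (mod 29), i.e. 5·t ≡ 28 − 2 ≡ 26 (mod 29). Since 5^(−1) ≡ 6 (mod 29), t ≡ 6·26 ≡ 11 (mod 29). So x ≡ 2 + 5·11 = 57 (mod 145).
  Combine with x ≡ 9 (mod 36): write x = 57 + 145·t and require 57 + 145·t ≡ 9 (mod 36), i.e. 145·t ≡ 9 − 57 ≡ 24 (mod 36). Since 145^(−1) ≡ 1 (mod 36) (145 ≡ 1 (mod 36)), t ≡ 1·24 ≡ 24 (mod 36). So x ≡ 57 + 145·24 = 3537 (mod 5220).
Unique solution in [0, 5220): x = 3537.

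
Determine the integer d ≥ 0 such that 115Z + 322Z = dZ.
(115, 322) = (23); d = 23

In the PID Z, (a, b) is generated by gcd(a, b). Compute gcd(322, 115) with the extended Euclidean algorithm, tracking rows (r, s, t) with s·322 + t·115 = r:
  row A: (322, 1, 0)   [1·322 + 0·115 = 322]
  row B: (115, 0, 1)   [0·322 + 1·115 = 115]
  322 = 2·115 + 92   → row C = row A − 2·row B = (92, 1, −2)   [check: 1·322 − 2·115 = 92]
  115 = 1·92 + 23   → row D = row B − 1·row C = (23, −1, 3)   [check: −1·322 + 3·115 = 23]
  92 = 4·23 + 0   → remainder 0, stop. gcd = 23 (last nonzero row D).
So gcd(115, 322) = 23, with Bézout identity −1·322 + 3·115 = 23. Containment (⊇): the Bézout identity exhibits 23 as an element of (115, 322), giving (23) ⊆ (115, 322). Containment (⊆): since 23 | 115 and 23 | 322 (115 = 23·5, 322 = 23·14), every Z-linear combination of 115 and 322 is divisible by 23, so (115, 322) ⊆ (23). Therefore (115, 322) = (23), d = 23.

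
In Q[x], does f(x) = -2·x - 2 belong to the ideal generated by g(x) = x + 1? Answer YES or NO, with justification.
YES

In Q[x] the ideal (g) consists of all multiples of g, so f ∈ (g) iff g | f, i.e. iff the remainder of f on division by g is 0. Divide f by g (g is monic, so eliminate the leading term of the running remainder at each step):
  leading term -2·x: subtract (-2)·g(x) = -2·x - 2, leaving 0
The remainder is 0, so f(x) = g(x) · h(x) with h(x) = -2. Hence g | f, i.e. f ∈ (g).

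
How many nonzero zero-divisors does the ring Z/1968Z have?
Z/1968Z has 1327 nonzero zero-divisors

In Z/1968Z each nonzero element is either a unit (gcd with 1968 is 1) or a zero-divisor (gcd > 1). The number of units is φ(1968): factorise 1968 = 2^4 · 3 · 41, so φ(1968) = (2^4 − 2^3) · (3 − 1) · (41 − 1) = 8 · 2 · 40 = 640. The nonzero elements number 1968 − 1 = 1967. Hence the nonzero zero-divisors number 1967 − 640 = 1327.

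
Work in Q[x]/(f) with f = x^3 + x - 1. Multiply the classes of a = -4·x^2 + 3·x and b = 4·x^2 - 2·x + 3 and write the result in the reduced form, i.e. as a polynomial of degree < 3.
a · b ≡ -2·x^2 - 27·x + 20 (mod f(x))

First multiply in Q[x] without reducing: a · b = -16·x^4 + 20·x^3 - 18·x^2 + 9·x. Now divide by f(x) = x^3 + x - 1, eliminating the leading term at each step:
  leading term -16·x^4: subtract (-16·x)·f(x) = -16·x^4 - 16·x^2 + 16·x, leaving 20·x^3 - 2·x^2 - 7·x
  leading term 20·x^3: subtract (20)·f(x) = 20·x^3 + 20·x - 20, leaving -2·x^2 - 27·x + 20
The degree is now < 3, so this is the remainder. Hence a · b ≡ -2·x^2 - 27·x + 20 in Q[x]/(f).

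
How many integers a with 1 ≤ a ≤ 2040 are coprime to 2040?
512

The number of a ∈ {1, ..., 2040} with gcd(a, 2040) = 1 is by definition Euler's totient φ(2040). φ is multiplicative, with φ(p^e) = p^e − p^(e−1). Factorise 2040 = 2^3 · 3 · 5 · 17. Then
  φ(2040) = (2^3 − 2^2) · (3 − 1) · (5 − 1) · (17 − 1) = 4 · 2 · 4 · 16 = 512.
So there are 512 such integers.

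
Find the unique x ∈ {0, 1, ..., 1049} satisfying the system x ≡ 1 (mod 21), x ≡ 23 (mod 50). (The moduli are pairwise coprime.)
x ≡ 673 (mod 1050); the representative in [0, 1050) is 673

The moduli 21, 50 are pairwise coprime, so by the CRT there is a unique solution mod 21·50 = 1050.
Solve by successive substitution. Start with x ≡ 1 (mod 21).
  Combine with x ≡ 23 (mod 50): write x = 1 + 21·t and require 1 + 21·t ≡ 23 (mod 50), i.e. 21·t ≡ 23 − 1 ≡ 22 (mod 50). Since 21^(−1) ≡ 31 (mod 50), t ≡ 31·22 ≡ 32 (mod 50). So x ≡ 1 + 21·32 = 673 (mod 1050).
Unique solution in [0, 1050): x = 673.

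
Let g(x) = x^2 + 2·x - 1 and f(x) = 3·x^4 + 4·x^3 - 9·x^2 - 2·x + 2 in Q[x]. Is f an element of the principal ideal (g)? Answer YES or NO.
YES

In Q[x] the ideal (g) consists of all multiples of g, so f ∈ (g) iff g | f, i.e. iff the remainder of f on division by g is 0. Divide f by g (g is monic, so eliminate the leading term of the running remainder at each step):
  leading term 3·x^4: subtract (3·x^2)·g(x) = 3·x^4 + 6·x^3 - 3·x^2, leaving -2·x^3 - 6·x^2 - 2·x + 2
  leading term -2·x^3: subtract (-2·x)·g(x) = -2·x^3 - 4·x^2 + 2·x, leaving -2·x^2 - 4·x + 2
  leading term -2·x^2: subtract (-2)·g(x) = -2·x^2 - 4·x + 2, leaving 0
The remainder is 0, so f(x) = g(x) · h(x) with h(x) = 3·x^2 - 2·x - 2. Hence g | f, i.e. f ∈ (g).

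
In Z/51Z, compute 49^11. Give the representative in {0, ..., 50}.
43

Use repeated squaring. Binary(11) = 1011. Walk through the bits of the exponent 11 left-to-right: at each bit after the leading one, square the running value, then multiply by 49 if the bit is 1 (always reducing mod 51):
  bit 1 = 1 (leading): start with 49.
  bit 2 = 0: square 49^2 = 2401 ≡ 4 (mod 51).
  bit 3 = 1: square 4^2 = 16; bit is 1, so multiply 16·49 = 784 ≡ 19 (mod 51).
  bit 4 = 1: square 19^2 = 361 ≡ 4; bit is 1, so multiply 4·49 = 196 ≡ 43 (mod 51).
Final value: 49^11 ≡ 43 (mod 51).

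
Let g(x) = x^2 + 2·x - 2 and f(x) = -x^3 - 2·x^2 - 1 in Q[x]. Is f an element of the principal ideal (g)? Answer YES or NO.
In Q[x] the ideal (g) consists of all multiples of g, so f ∈ (g) iff g | f, i.e. iff the remainder of f on division by g is 0. Divide f by g (g is monic, so eliminate the leading term of the running remainder at each step):
  leading term -x^3: subtract (-x)·g(x) = -x^3 - 2·x^2 + 2·x, leaving -2·x - 1
The remainder r(x) = -2·x - 1 ≠ 0 (and deg r < deg g), so g ∤ f, i.e. f ∉ (g).

Final answer: NO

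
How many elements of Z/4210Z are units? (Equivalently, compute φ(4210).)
An element a ∈ Z/4210Z is a unit iff gcd(a, 4210) = 1, so the number of units is φ(4210). φ is multiplicative, with φ(p^e) = p^e − p^(e−1). Factorise 4210 = 2 · 5 · 421. Then
  φ(4210) = (2 − 1) · (5 − 1) · (421 − 1) = 1 · 4 · 420 = 1680.

Final answer: Z/4210Z has φ(4210) = 1680 units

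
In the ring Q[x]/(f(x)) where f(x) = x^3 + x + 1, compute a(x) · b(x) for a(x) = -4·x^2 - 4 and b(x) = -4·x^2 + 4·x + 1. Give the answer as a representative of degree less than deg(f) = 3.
a · b ≡ -4·x^2 - 16·x + 12 (mod f(x))

First multiply in Q[x] without reducing: a · b = 16·x^4 - 16·x^3 + 12·x^2 - 16·x - 4. Now divide by f(x) = x^3 + x + 1, eliminating the leading term at each step:
  leading term 16·x^4: subtract (16·x)·f(x) = 16·x^4 + 16·x^2 + 16·x, leaving -16·x^3 - 4·x^2 - 32·x - 4
  leading term -16·x^3: subtract (-16)·f(x) = -16·x^3 - 16·x - 16, leaving -4·x^2 - 16·x + 12
The degree is now < 3, so this is the remainder. Hence a · b ≡ -4·x^2 - 16·x + 12 in Q[x]/(f).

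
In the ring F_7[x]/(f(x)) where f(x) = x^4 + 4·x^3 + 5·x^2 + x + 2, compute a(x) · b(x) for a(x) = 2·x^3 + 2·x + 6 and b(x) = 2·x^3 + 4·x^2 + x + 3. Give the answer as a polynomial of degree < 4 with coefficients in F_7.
a · b ≡ 4·x^3 + 6·x^2 + 3·x + 3 (mod f(x))

Multiply as integer polynomials: a · b = 4·x^6 + 8·x^5 + 6·x^4 + 26·x^3 + 26·x^2 + 12·x + 18. Reducing coefficients mod 7: a · b ≡ 4·x^6 + x^5 + 6·x^4 + 5·x^3 + 5·x^2 + 5·x + 4. Now divide by f(x) = x^4 + 4·x^3 + 5·x^2 + x + 2 in F_7[x], eliminating the leading term at each step:
  leading term 4·x^6: subtract (4·x^2)·f(x) = 4·x^6 + 2·x^5 + 6·x^4 + 4·x^3 + x^2, leaving 6·x^5 + x^3 + 4·x^2 + 5·x + 4 (coefficients mod 7)
  leading term 6·x^5: subtract (6·x)·f(x) = 6·x^5 + 3·x^4 + 2·x^3 + 6·x^2 + 5·x, leaving 4·x^4 + 6·x^3 + 5·x^2 + 4 (coefficients mod 7)
  leading term 4·x^4: subtract (4)·f(x) = 4·x^4 + 2·x^3 + 6·x^2 + 4·x + 1, leaving 4·x^3 + 6·x^2 + 3·x + 3 (coefficients mod 7)
The degree is now < 4, so this is the remainder. Hence a · b ≡ 4·x^3 + 6·x^2 + 3·x + 3 in F_7[x]/(f).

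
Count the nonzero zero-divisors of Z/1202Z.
Z/1202Z has 601 nonzero zero-divisors

In Z/1202Z each nonzero element is either a unit (gcd with 1202 is 1) or a zero-divisor (gcd > 1). The number of units is φ(1202): factorise 1202 = 2 · 601, so φ(1202) = (2 − 1) · (601 − 1) = 1 · 600 = 600. The nonzero elements number 1202 − 1 = 1201. Hence the nonzero zero-divisors number 1201 − 600 = 601.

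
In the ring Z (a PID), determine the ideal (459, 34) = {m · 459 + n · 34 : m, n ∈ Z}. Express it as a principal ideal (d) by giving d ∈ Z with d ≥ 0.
(459, 34) = (17); d = 17

In the PID Z, (a, b) is generated by gcd(a, b). Compute gcd(459, 34) with the extended Euclidean algorithm, tracking rows (r, s, t) with s·459 + t·34 = r:
  row A: (459, 1, 0)   [1·459 + 0·34 = 459]
  row B: (34, 0, 1)   [0·459 + 1·34 = 34]
  459 = 13·34 + 17   → row C = row A − 13·row B = (17, 1, −13)   [check: 1·459 − 13·34 = 17]
  34 = 2·17 + 0   → remainder 0, stop. gcd = 17 (last nonzero row C).
So gcd(459, 34) = 17, with Bézout identity 1·459 − 13·34 = 17. Containment (⊇): the Bézout identity exhibits 17 as an element of (459, 34), giving (17) ⊆ (459, 34). Containment (⊆): since 17 | 459 and 17 | 34 (459 = 17·27, 34 = 17·2), every Z-linear combination of 459 and 34 is divisible by 17, so (459, 34) ⊆ (17). Therefore (459, 34) = (17), d = 17.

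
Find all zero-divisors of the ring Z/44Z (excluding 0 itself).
nonzero zero-divisors of Z/44Z = {2, 4, 6, 8, 10, 11, 12, 14, 16, 18, 20, 22, 24, 26, 28, 30, 32, 33, 34, 36, 38, 40, 42}

An element a ∈ Z/44Z (with a ≠ 0) is a zero-divisor iff gcd(a, 44) > 1 (because a is a unit precisely when gcd(a, n) = 1, and in Z/nZ every nonzero, non-unit element is a zero-divisor). Scan a = 1, ..., 43 and keep those with gcd(a, 44) > 1:
  gcd(2, 44) = 2, gcd(4, 44) = 4, gcd(6, 44) = 2, gcd(8, 44) = 4, gcd(10, 44) = 2, gcd(11, 44) = 11, gcd(12, 44) = 4, gcd(14, 44) = 2, gcd(16, 44) = 4, gcd(18, 44) = 2, gcd(20, 44) = 4, gcd(22, 44) = 22, gcd(24, 44) = 4, gcd(26, 44) = 2, gcd(28, 44) = 4, gcd(30, 44) = 2, gcd(32, 44) = 4, gcd(33, 44) = 11, gcd(34, 44) = 2, gcd(36, 44) = 4, gcd(38, 44) = 2, gcd(40, 44) = 4, gcd(42, 44) = 2.
All other a ∈ {1, ..., 43} have gcd(a, 44) = 1 and are units. So the nonzero zero-divisors are exactly the 23 values of a appearing in this scan.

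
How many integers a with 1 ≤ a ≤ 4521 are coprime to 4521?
The number of a ∈ {1, ..., 4521} with gcd(a, 4521) = 1 is by definition Euler's totient φ(4521). φ is multiplicative, with φ(p^e) = p^e − p^(e−1). Factorise 4521 = 3 · 11 · 137. Then
  φ(4521) = (3 − 1) · (11 − 1) · (137 − 1) = 2 · 10 · 136 = 2720.
So there are 2720 such integers.

Final answer: 2720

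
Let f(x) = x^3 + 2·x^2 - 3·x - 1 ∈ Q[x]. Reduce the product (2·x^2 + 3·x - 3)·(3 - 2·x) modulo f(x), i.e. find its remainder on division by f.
First multiply in Q[x] without reducing: a · b = -4·x^3 + 15·x - 9. Now divide by f(x) = x^3 + 2·x^2 - 3·x - 1, eliminating the leading term at each step:
  leading term -4·x^3: subtract (-4)·f(x) = -4·x^3 - 8·x^2 + 12·x + 4, leaving 8·x^2 + 3·x - 13
The degree is now < 3, so this is the remainder. Hence a · b ≡ 8·x^2 + 3·x - 13 in Q[x]/(f).

Final answer: a · b ≡ 8·x^2 + 3·x - 13 (mod f(x))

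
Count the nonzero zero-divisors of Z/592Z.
In Z/592Z each nonzero element is either a unit (gcd with 592 is 1) or a zero-divisor (gcd > 1). The number of units is φ(592): factorise 592 = 2^4 · 37, so φ(592) = (2^4 − 2^3) · (37 − 1) = 8 · 36 = 288. The nonzero elements number 592 − 1 = 591. Hence the nonzero zero-divisors number 591 − 288 = 303.

Final answer: Z/592Z has 303 nonzero zero-divisors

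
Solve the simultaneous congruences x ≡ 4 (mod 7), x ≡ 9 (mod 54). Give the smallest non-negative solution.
x ≡ 333 (mod 378); the representative in [0, 378) is 333

The moduli 7, 54 are pairwise coprime, so by the CRT there is a unique solution mod 7·54 = 378.
Solve by successive substitution. Start with x ≡ 4 (mod 7).
  Combine with x ≡ 9 (mod 54): write x = 4 + 7·t and require 4 + 7·t ≡ 9 (mod 54), i.e. 7·t ≡ 9 − 4 ≡ 5 (mod 54). Since 7^(−1) ≡ 31 (mod 54), t ≡ 31·5 ≡ 47 (mod 54). So x ≡ 4 + 7·47 = 333 (mod 378).
Unique solution in [0, 378): x = 333.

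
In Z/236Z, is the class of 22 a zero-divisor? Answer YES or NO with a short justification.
gcd(22, 236) = 2 > 1, so 22 is not a unit in Z/236Z. In Z/nZ every nonzero non-unit is a zero-divisor: explicitly, take b = 236/gcd = 118 ≠ 0 (mod 236); then 22·118 = 2596 = 11·236, i.e. 22·118 ≡ 0 (mod 236). So 22 is a zero-divisor.

Final answer: YES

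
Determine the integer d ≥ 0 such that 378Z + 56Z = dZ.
In the PID Z, (a, b) is generated by gcd(a, b). Compute gcd(378, 56) with the extended Euclidean algorithm, tracking rows (r, s, t) with s·378 + t·56 = r:
  row A: (378, 1, 0)   [1·378 + 0·56 = 378]
  row B: (56, 0, 1)   [0·378 + 1·56 = 56]
  378 = 6·56 + 42   → row C = row A − 6·row B = (42, 1, −6)   [check: 1·378 − 6·56 = 42]
  56 = 1·42 + 14   → row D = row B − 1·row C = (14, −1, 7)   [check: −1·378 + 7·56 = 14]
  42 = 3·14 + 0   → remainder 0, stop. gcd = 14 (last nonzero row D).
So gcd(378, 56) = 14, with Bézout identity −1·378 + 7·56 = 14. Containment (⊇): the Bézout identity exhibits 14 as an element of (378, 56), giving (14) ⊆ (378, 56). Containment (⊆): since 14 | 378 and 14 | 56 (378 = 14·27, 56 = 14·4), every Z-linear combination of 378 and 56 is divisible by 14, so (378, 56) ⊆ (14). Therefore (378, 56) = (14), d = 14.

Final answer: (378, 56) = (14); d = 14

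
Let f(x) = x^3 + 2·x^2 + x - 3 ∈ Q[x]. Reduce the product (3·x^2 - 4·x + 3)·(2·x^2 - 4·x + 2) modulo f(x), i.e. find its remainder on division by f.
a · b ≡ 86·x^2 + 30·x - 90 (mod f(x))

First multiply in Q[x] without reducing: a · b = 6·x^4 - 20·x^3 + 28·x^2 - 20·x + 6. Now divide by f(x) = x^3 + 2·x^2 + x - 3, eliminating the leading term at each step:
  leading term 6·x^4: subtract (6·x)·f(x) = 6·x^4 + 12·x^3 + 6·x^2 - 18·x, leaving -32·x^3 + 22·x^2 - 2·x + 6
  leading term -32·x^3: subtract (-32)·f(x) = -32·x^3 - 64·x^2 - 32·x + 96, leaving 86·x^2 + 30·x - 90
The degree is now < 3, so this is the remainder. Hence a · b ≡ 86·x^2 + 30·x - 90 in Q[x]/(f).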